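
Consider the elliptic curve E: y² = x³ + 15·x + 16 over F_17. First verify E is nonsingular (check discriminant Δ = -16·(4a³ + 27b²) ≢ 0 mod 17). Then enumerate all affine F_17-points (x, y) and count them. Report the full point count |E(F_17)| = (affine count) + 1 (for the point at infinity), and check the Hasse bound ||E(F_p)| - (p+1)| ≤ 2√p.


Affine points = {(0, 4), (0, 13), (1, 7), (1, 10), (4, 2), (4, 15), (6, 4), (6, 13), (8, 6), (8, 11), (9, 8), (9, 9), (11, 4), (11, 13), (16, 0)}; affine count = 15; |E(F_17)| = 16.

Discriminant check: Δ ∝ 4a³ + 27b² = 4·15³ + 27·16² = 4·3375 + 27·256 ≡ 12 (mod 17). Nonzero ⇒ E is nonsingular.
For each x ∈ F_17, compute rhs = x³ + 15·x + 16 mod 17, then count y ∈ F_17 with y² ≡ rhs.
  x = 0: rhs = 16, matching y values: 4, 13 (2 points).
  x = 1: rhs = 15, matching y values: 7, 10 (2 points).
  x = 2: rhs = 3, matching y values: none (0 points).
  x = 3: rhs = 3, matching y values: none (0 points).
  x = 4: rhs = 4, matching y values: 2, 15 (2 points).
  x = 5: rhs = 12, matching y values: none (0 points).
  x = 6: rhs = 16, matching y values: 4, 13 (2 points).
  x = 7: rhs = 5, matching y values: none (0 points).
  x = 8: rhs = 2, matching y values: 6, 11 (2 points).
  x = 9: rhs = 13, matching y values: 8, 9 (2 points).
  x = 10: rhs = 10, matching y values: none (0 points).
  x = 11: rhs = 16, matching y values: 4, 13 (2 points).
  x = 12: rhs = 3, matching y values: none (0 points).
  x = 13: rhs = 11, matching y values: none (0 points).
  x = 14: rhs = 12, matching y values: none (0 points).
  x = 15: rhs = 12, matching y values: none (0 points).
  x = 16: rhs = 0, matching y values: 0 (1 points).
Total affine count: 15.
Full point count |E(F_17)| = 15 + 1 = 16.
Hasse bound: |16 − (17+1)| = |-2| = 2 ≤ 2√17 ≈ 8.2462 ✓.


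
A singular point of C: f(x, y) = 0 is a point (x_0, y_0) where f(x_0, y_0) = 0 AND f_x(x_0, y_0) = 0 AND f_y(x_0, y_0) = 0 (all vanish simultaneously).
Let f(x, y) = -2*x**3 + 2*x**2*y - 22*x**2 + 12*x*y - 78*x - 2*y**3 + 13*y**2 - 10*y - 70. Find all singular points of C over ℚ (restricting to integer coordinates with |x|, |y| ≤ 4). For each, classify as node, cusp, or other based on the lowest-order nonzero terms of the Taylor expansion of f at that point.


Singular points: {(-3, 2)}; classification: cusp.

Compute partial derivatives:
  f_x = -6*x**2 + 4*x*y - 44*x + 12*y - 78.
  f_y = 2*x**2 + 12*x - 6*y**2 + 26*y - 10.
Scan x_0 ∈ {−4, ..., 4}. For each x_0, f_y(x_0, y) is a polynomial in y; find its integer roots y ∈ {−4, ..., 4}, then test f_x and f at those candidates.
  x = -4: f_y(-4, y) = -6*y**2 + 26*y - 26; no integer root y with |y| ≤ 4.
  x = -3: f_y(-3, y) = -6*y**2 + 26*y - 28; vanishes at y ∈ {2}. (-3, 2): f_x = 0, f = 0 — SINGULAR.
  x = -2: f_y(-2, y) = -6*y**2 + 26*y - 26; no integer root y with |y| ≤ 4.
  x = -1: f_y(-1, y) = -6*y**2 + 26*y - 20; vanishes at y ∈ {1}. (-1, 1): f_x = -32 ≠ 0.
  x = 0: f_y(0, y) = -6*y**2 + 26*y - 10; no integer root y with |y| ≤ 4.
  x = 1: f_y(1, y) = -6*y**2 + 26*y + 4; no integer root y with |y| ≤ 4.
  x = 2: f_y(2, y) = -6*y**2 + 26*y + 22; no integer root y with |y| ≤ 4.
  x = 3: f_y(3, y) = -6*y**2 + 26*y + 44; no integer root y with |y| ≤ 4.
  x = 4: f_y(4, y) = -6*y**2 + 26*y + 70; no integer root y with |y| ≤ 4.
Only singular point on the grid: (-3, 2).
Classify: substitute x = -3 + u, y = 2 + v and expand: f = -2*u**3 + 2*u**2*v - 2*v**3 + v**2.
No constant or linear terms (consistent with a singular point). Quadratic part: v**2. Cubic part: -2*u**3 + 2*u**2*v - 2*v**3.
The quadratic part v**2 is a perfect square, so there is a single (double) tangent line v = 0, i.e. y = 2. Restricting the cubic part to that line (v = 0) leaves -2*u**3 ≠ 0, so f is not divisible by v and the branch is v² ≈ 2*u**3 to lowest order — this is a cusp.
Classification: cusp.


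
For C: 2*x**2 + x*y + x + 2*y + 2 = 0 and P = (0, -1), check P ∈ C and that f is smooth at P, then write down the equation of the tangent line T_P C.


Tangent line at P: 2*y + 2 = 0.

Step 1: f(0, -1) = 0, so P lies on C.
Step 2: partial derivatives
  f_x(x, y) = 4*x + y + 1, f_y(x, y) = x + 2.
  f_x(P) = 0, f_y(P) = 2 (gradient nonzero, so P is smooth).
Step 3: tangent line at P: 0·(x − 0) + 2·(y − -1) = 0.
Expanding: 2*y + 2 = 0.


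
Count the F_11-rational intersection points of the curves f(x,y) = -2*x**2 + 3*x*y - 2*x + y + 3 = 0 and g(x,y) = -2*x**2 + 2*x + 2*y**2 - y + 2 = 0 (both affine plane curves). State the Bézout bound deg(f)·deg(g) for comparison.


Common zeros: ∅; count = 0; Bézout bound = 4.

deg(f) = 2, deg(g) = 2, so Bézout bound = 4.
Scan x ∈ F_11. For each x, list the y ∈ F_11 with f(x, y) ≡ 0 and those with g(x, y) ≡ 0 (mod 11); the common zeros in that column are the intersection.
  x = 0: f ≡ 0 at y ∈ {8}; g ≡ 0 at y ∈ ∅; common: ∅.
  x = 1: f ≡ 0 at y ∈ {3}; g ≡ 0 at y ∈ ∅; common: ∅.
  x = 2: f ≡ 0 at y ∈ {6}; g ≡ 0 at y ∈ ∅; common: ∅.
  x = 3: f ≡ 0 at y ∈ {1}; g ≡ 0 at y ∈ {8, 9}; common: ∅.
  x = 4: f ≡ 0 at y ∈ {2}; g ≡ 0 at y ∈ {0, 6}; common: ∅.
  x = 5: f ≡ 0 at y ∈ {7}; g ≡ 0 at y ∈ ∅; common: ∅.
  x = 6: f ≡ 0 at y ∈ {6}; g ≡ 0 at y ∈ {7, 10}; common: ∅.
  x = 7: f ≡ 0 at y ∈ ∅; g ≡ 0 at y ∈ ∅; common: ∅.
  x = 8: f ≡ 0 at y ∈ {3}; g ≡ 0 at y ∈ {0, 6}; common: ∅.
  x = 9: f ≡ 0 at y ∈ {2}; g ≡ 0 at y ∈ {8, 9}; common: ∅.
  x = 10: f ≡ 0 at y ∈ {7}; g ≡ 0 at y ∈ ∅; common: ∅.
Collecting: common zeros = ∅, so the count is 0.
Comparison with the Bézout bound: 0 ≤ 4 = deg(f)·deg(g), as expected for curves with no common component (the affine F_11-count falls short of the bound because intersections may lie at infinity, over extension fields, or carry multiplicity).


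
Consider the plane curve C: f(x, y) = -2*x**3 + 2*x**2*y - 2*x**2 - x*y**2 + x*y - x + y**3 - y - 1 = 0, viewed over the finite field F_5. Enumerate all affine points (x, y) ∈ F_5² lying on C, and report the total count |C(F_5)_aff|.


Affine F_5-points: {(0, 2), (1, 4), (3, 2), (3, 4), (4, 0), (4, 4)}; count = 6.

For each of the 25 pairs (x, y) ∈ F_5², evaluate f(x, y) mod 5. Record the zeros.
  x = 0: [0↦4, 1↦4, 2↦0, 3↦3, 4↦4]  zeros at y ∈ {2}
  x = 1: [0↦4, 1↦1, 2↦2, 3↦3, 4↦0]  zeros at y ∈ {4}
  x = 2: [0↦3, 1↦1, 2↦1, 3↦4, 4↦1]  zeros at y ∈ ∅
  x = 3: [0↦4, 1↦2, 2↦0, 3↦4, 4↦0]  zeros at y ∈ {2, 4}
  x = 4: [0↦0, 1↦2, 2↦2, 3↦1, 4↦0]  zeros at y ∈ {0, 4}
Collecting zeros: affine points = {(0, 2), (1, 4), (3, 2), (3, 4), (4, 0), (4, 4)}.
Total count |C(F_5)_aff| = 6.


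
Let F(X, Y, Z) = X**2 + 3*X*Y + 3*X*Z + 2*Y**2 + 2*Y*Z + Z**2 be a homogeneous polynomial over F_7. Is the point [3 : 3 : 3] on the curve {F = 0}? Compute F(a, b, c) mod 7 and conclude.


F(3,3,3) ≡ 3 (mod 7); P is NOT on the curve.

Evaluate F(3, 3, 3) term-by-term (mod 7).
  X**2 ↦ 1·9·1·1 = 9
  3*X*Y ↦ 3·3·3·1 = 27
  3*X*Z ↦ 3·3·1·3 = 27
  2*Y**2 ↦ 2·1·9·1 = 18
  2*Y*Z ↦ 2·1·3·3 = 18
  Z**2 ↦ 1·1·1·9 = 9
Sum: F(3, 3, 3) = (9) + (27) + (27) + (18) + (18) + (9) = 108.
Reducing mod 7: 108 ≡ 3 (mod 7).
Since F(a, b, c) ≡ 3 ≠ 0 (mod 7), P does NOT lie on the curve.


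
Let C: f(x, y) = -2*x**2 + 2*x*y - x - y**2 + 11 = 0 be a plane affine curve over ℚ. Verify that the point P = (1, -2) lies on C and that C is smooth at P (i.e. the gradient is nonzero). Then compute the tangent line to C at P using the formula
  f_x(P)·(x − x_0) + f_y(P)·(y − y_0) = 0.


Tangent line at P: -9*x + 6*y + 21 = 0.

Step 1: f(1, -2) = 0, so P lies on C.
Step 2: partial derivatives
  f_x(x, y) = -4*x + 2*y - 1, f_y(x, y) = 2*x - 2*y.
  f_x(P) = -9, f_y(P) = 6 (gradient nonzero, so P is smooth).
Step 3: tangent line at P: -9·(x − 1) + 6·(y − -2) = 0.
Expanding: -9*x + 6*y + 21 = 0.


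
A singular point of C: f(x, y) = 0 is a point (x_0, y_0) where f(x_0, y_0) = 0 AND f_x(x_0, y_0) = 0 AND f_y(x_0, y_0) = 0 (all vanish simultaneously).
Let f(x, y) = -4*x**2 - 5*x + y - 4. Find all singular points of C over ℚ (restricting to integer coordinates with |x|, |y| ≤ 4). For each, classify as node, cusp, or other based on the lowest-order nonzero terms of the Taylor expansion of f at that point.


No singular points in the scanned grid; C is smooth there.

Compute partial derivatives:
  f_x = -8*x - 5.
  f_y = 1.
f_y = 1 is a nonzero constant, so f_y never vanishes: no point (x, y) can satisfy f = f_x = f_y = 0. In particular no (x, y) ∈ {−4, ..., 4}² is singular; the curve is smooth.


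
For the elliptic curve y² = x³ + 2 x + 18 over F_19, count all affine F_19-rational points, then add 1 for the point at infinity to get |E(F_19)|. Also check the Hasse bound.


Affine points = {(2, 7), (2, 12), (5, 1), (5, 18), (9, 9), (9, 10), (14, 4), (14, 15), (16, 2), (16, 17), (17, 5), (17, 14)}; affine count = 12; |E(F_19)| = 13.

Discriminant check: Δ ∝ 4a³ + 27b² = 4·2³ + 27·18² = 4·8 + 27·324 ≡ 2 (mod 19). Nonzero ⇒ E is nonsingular.
For each x ∈ F_19, compute rhs = x³ + 2·x + 18 mod 19, then count y ∈ F_19 with y² ≡ rhs.
  x = 0: rhs = 18, matching y values: none (0 points).
  x = 1: rhs = 2, matching y values: none (0 points).
  x = 2: rhs = 11, matching y values: 7, 12 (2 points).
  x = 3: rhs = 13, matching y values: none (0 points).
  x = 4: rhs = 14, matching y values: none (0 points).
  x = 5: rhs = 1, matching y values: 1, 18 (2 points).
  x = 6: rhs = 18, matching y values: none (0 points).
  x = 7: rhs = 14, matching y values: none (0 points).
  x = 8: rhs = 14, matching y values: none (0 points).
  x = 9: rhs = 5, matching y values: 9, 10 (2 points).
  x = 10: rhs = 12, matching y values: none (0 points).
  x = 11: rhs = 3, matching y values: none (0 points).
  x = 12: rhs = 3, matching y values: none (0 points).
  x = 13: rhs = 18, matching y values: none (0 points).
  x = 14: rhs = 16, matching y values: 4, 15 (2 points).
  x = 15: rhs = 3, matching y values: none (0 points).
  x = 16: rhs = 4, matching y values: 2, 17 (2 points).
  x = 17: rhs = 6, matching y values: 5, 14 (2 points).
  x = 18: rhs = 15, matching y values: none (0 points).
Total affine count: 12.
Full point count |E(F_19)| = 12 + 1 = 13.
Hasse bound: |13 − (19+1)| = |-7| = 7 ≤ 2√19 ≈ 8.7178 ✓.


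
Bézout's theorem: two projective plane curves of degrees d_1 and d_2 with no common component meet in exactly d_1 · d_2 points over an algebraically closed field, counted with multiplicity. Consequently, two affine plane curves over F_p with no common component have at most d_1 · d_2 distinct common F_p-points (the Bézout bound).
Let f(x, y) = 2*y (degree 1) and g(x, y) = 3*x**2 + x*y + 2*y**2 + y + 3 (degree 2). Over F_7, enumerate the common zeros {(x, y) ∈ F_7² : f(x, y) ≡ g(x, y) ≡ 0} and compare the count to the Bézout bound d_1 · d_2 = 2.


Common zeros: ∅; count = 0; Bézout bound = 2.

deg(f) = 1, deg(g) = 2, so Bézout bound = 2.
Scan x ∈ F_7. For each x, list the y ∈ F_7 with f(x, y) ≡ 0 and those with g(x, y) ≡ 0 (mod 7); the common zeros in that column are the intersection.
  x = 0: f ≡ 0 at y ∈ {0}; g ≡ 0 at y ∈ ∅; common: ∅.
  x = 1: f ≡ 0 at y ∈ {0}; g ≡ 0 at y ∈ ∅; common: ∅.
  x = 2: f ≡ 0 at y ∈ {0}; g ≡ 0 at y ∈ {3, 6}; common: ∅.
  x = 3: f ≡ 0 at y ∈ {0}; g ≡ 0 at y ∈ {6}; common: ∅.
  x = 4: f ≡ 0 at y ∈ {0}; g ≡ 0 at y ∈ {3, 5}; common: ∅.
  x = 5: f ≡ 0 at y ∈ {0}; g ≡ 0 at y ∈ {2}; common: ∅.
  x = 6: f ≡ 0 at y ∈ {0}; g ≡ 0 at y ∈ {2, 5}; common: ∅.
Collecting: common zeros = ∅, so the count is 0.
Comparison with the Bézout bound: 0 ≤ 2 = deg(f)·deg(g), as expected for curves with no common component (the affine F_7-count falls short of the bound because intersections may lie at infinity, over extension fields, or carry multiplicity).


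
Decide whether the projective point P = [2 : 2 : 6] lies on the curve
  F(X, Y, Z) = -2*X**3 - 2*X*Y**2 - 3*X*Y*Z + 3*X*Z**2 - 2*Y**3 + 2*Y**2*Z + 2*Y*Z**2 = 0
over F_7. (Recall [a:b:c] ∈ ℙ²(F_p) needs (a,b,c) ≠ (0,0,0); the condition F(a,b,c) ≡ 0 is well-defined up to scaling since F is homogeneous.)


F(2,2,6) ≡ 1 (mod 7); P is NOT on the curve.

Evaluate F(2, 2, 6) term-by-term (mod 7).
  -2*X**3 ↦ -2·8·1·1 = -16
  -2*X*Y**2 ↦ -2·2·4·1 = -16
  -3*X*Y*Z ↦ -3·2·2·6 = -72
  3*X*Z**2 ↦ 3·2·1·36 = 216
  -2*Y**3 ↦ -2·1·8·1 = -16
  2*Y**2*Z ↦ 2·1·4·6 = 48
  2*Y*Z**2 ↦ 2·1·2·36 = 144
Sum: F(2, 2, 6) = (-16) + (-16) + (-72) + (216) + (-16) + (48) + (144) = 288.
Reducing mod 7: 288 ≡ 1 (mod 7).
Since F(a, b, c) ≡ 1 ≠ 0 (mod 7), P does NOT lie on the curve.


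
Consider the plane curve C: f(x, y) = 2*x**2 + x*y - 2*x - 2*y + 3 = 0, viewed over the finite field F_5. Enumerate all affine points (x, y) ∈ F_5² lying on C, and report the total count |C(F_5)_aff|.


Affine F_5-points: {(0, 4), (1, 3), (3, 0), (4, 4)}; count = 4.

For each of the 25 pairs (x, y) ∈ F_5², evaluate f(x, y) mod 5. Record the zeros.
  x = 0: [0↦3, 1↦1, 2↦4, 3↦2, 4↦0]  zeros at y ∈ {4}
  x = 1: [0↦3, 1↦2, 2↦1, 3↦0, 4↦4]  zeros at y ∈ {3}
  x = 2: [0↦2, 1↦2, 2↦2, 3↦2, 4↦2]  zeros at y ∈ ∅
  x = 3: [0↦0, 1↦1, 2↦2, 3↦3, 4↦4]  zeros at y ∈ {0}
  x = 4: [0↦2, 1↦4, 2↦1, 3↦3, 4↦0]  zeros at y ∈ {4}
Collecting zeros: affine points = {(0, 4), (1, 3), (3, 0), (4, 4)}.
Total count |C(F_5)_aff| = 4.


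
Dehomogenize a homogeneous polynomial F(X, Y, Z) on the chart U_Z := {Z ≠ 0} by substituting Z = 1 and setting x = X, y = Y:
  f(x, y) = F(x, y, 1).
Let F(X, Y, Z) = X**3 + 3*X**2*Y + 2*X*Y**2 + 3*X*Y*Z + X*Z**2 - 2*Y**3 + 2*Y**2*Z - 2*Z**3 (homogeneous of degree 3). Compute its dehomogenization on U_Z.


f(x, y) = x**3 + 3*x**2*y + 2*x*y**2 + 3*x*y + x - 2*y**3 + 2*y**2 - 2

On U_Z we set Z = 1. Each monomial c·X^i·Y^j·Z^k in F becomes c·x^i·y^j·1^k = c·x^i·y^j.
Substituting Z = 1: F(X, Y, 1) = x**3 + 3*x**2*y + 2*x*y**2 + 3*x*y + x - 2*y**3 + 2*y**2 - 2.
Note: deg(f) ≤ deg(F) = 3; strict inequality happens when F is divisible by Z (lost terms).


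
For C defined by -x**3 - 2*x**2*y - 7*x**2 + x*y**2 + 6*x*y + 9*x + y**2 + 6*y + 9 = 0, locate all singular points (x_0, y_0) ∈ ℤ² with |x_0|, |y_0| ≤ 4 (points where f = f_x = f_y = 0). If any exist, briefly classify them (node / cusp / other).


Singular points: {(0, -3)}; classification: node.

Compute partial derivatives:
  f_x = -3*x**2 - 4*x*y - 14*x + y**2 + 6*y + 9.
  f_y = -2*x**2 + 2*x*y + 6*x + 2*y + 6.
Scan x_0 ∈ {−4, ..., 4}. For each x_0, f_y(x_0, y) is a polynomial in y; find its integer roots y ∈ {−4, ..., 4}, then test f_x and f at those candidates.
  x = -4: f_y(-4, y) = -6*y - 50; no integer root y with |y| ≤ 4.
  x = -3: f_y(-3, y) = -4*y - 30; no integer root y with |y| ≤ 4.
  x = -2: f_y(-2, y) = -2*y - 14; no integer root y with |y| ≤ 4.
  x = -1: f_y(-1, y) = -2; no integer root y with |y| ≤ 4.
  x = 0: f_y(0, y) = 2*y + 6; vanishes at y ∈ {-3}. (0, -3): f_x = 0, f = 0 — SINGULAR.
  x = 1: f_y(1, y) = 4*y + 10; no integer root y with |y| ≤ 4.
  x = 2: f_y(2, y) = 6*y + 10; no integer root y with |y| ≤ 4.
  x = 3: f_y(3, y) = 8*y + 6; no integer root y with |y| ≤ 4.
  x = 4: f_y(4, y) = 10*y - 2; no integer root y with |y| ≤ 4.
Only singular point on the grid: (0, -3).
Classify: substitute x = 0 + u, y = -3 + v and expand: f = -u**3 - 2*u**2*v - u**2 + u*v**2 + v**2.
No constant or linear terms (consistent with a singular point). Quadratic part: -u**2 + v**2. Cubic part: -u**3 - 2*u**2*v + u*v**2.
The quadratic part v**2 - u**2 = (v − u)(v + u) splits into two distinct linear factors, so there are two distinct tangent lines y − -3 = ±(x − 0) — this is a node (ordinary double point).
Classification: node.


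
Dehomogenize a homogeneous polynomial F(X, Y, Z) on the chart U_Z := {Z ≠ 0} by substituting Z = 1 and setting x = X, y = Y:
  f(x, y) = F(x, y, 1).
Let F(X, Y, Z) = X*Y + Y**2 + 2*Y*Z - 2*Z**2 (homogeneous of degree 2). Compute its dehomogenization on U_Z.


f(x, y) = x*y + y**2 + 2*y - 2

On U_Z we set Z = 1. Each monomial c·X^i·Y^j·Z^k in F becomes c·x^i·y^j·1^k = c·x^i·y^j.
Substituting Z = 1: F(X, Y, 1) = x*y + y**2 + 2*y - 2.
Note: deg(f) ≤ deg(F) = 2; strict inequality happens when F is divisible by Z (lost terms).


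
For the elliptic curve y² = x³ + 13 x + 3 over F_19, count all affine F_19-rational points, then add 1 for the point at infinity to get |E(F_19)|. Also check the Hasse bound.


Affine points = {(1, 6), (1, 13), (4, 9), (4, 10), (7, 0), (8, 7), (8, 12), (12, 5), (12, 14), (15, 1), (15, 18), (17, 8), (17, 11)}; affine count = 13; |E(F_19)| = 14.

Discriminant check: Δ ∝ 4a³ + 27b² = 4·13³ + 27·3² = 4·2197 + 27·9 ≡ 6 (mod 19). Nonzero ⇒ E is nonsingular.
For each x ∈ F_19, compute rhs = x³ + 13·x + 3 mod 19, then count y ∈ F_19 with y² ≡ rhs.
  x = 0: rhs = 3, matching y values: none (0 points).
  x = 1: rhs = 17, matching y values: 6, 13 (2 points).
  x = 2: rhs = 18, matching y values: none (0 points).
  x = 3: rhs = 12, matching y values: none (0 points).
  x = 4: rhs = 5, matching y values: 9, 10 (2 points).
  x = 5: rhs = 3, matching y values: none (0 points).
  x = 6: rhs = 12, matching y values: none (0 points).
  x = 7: rhs = 0, matching y values: 0 (1 points).
  x = 8: rhs = 11, matching y values: 7, 12 (2 points).
  x = 9: rhs = 13, matching y values: none (0 points).
  x = 10: rhs = 12, matching y values: none (0 points).
  x = 11: rhs = 14, matching y values: none (0 points).
  x = 12: rhs = 6, matching y values: 5, 14 (2 points).
  x = 13: rhs = 13, matching y values: none (0 points).
  x = 14: rhs = 3, matching y values: none (0 points).
  x = 15: rhs = 1, matching y values: 1, 18 (2 points).
  x = 16: rhs = 13, matching y values: none (0 points).
  x = 17: rhs = 7, matching y values: 8, 11 (2 points).
  x = 18: rhs = 8, matching y values: none (0 points).
Total affine count: 13.
Full point count |E(F_19)| = 13 + 1 = 14.
Hasse bound: |14 − (19+1)| = |-6| = 6 ≤ 2√19 ≈ 8.7178 ✓.


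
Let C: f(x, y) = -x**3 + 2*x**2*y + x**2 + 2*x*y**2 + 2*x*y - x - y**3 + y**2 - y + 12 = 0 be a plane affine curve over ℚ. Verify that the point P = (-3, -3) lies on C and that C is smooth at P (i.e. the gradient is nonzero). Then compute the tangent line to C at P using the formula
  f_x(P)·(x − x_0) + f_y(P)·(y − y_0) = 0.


Tangent line at P: 14*x + 14*y + 84 = 0.

Step 1: f(-3, -3) = 0, so P lies on C.
Step 2: partial derivatives
  f_x(x, y) = -3*x**2 + 4*x*y + 2*x + 2*y**2 + 2*y - 1, f_y(x, y) = 2*x**2 + 4*x*y + 2*x - 3*y**2 + 2*y - 1.
  f_x(P) = 14, f_y(P) = 14 (gradient nonzero, so P is smooth).
Step 3: tangent line at P: 14·(x − -3) + 14·(y − -3) = 0.
Expanding: 14*x + 14*y + 84 = 0.


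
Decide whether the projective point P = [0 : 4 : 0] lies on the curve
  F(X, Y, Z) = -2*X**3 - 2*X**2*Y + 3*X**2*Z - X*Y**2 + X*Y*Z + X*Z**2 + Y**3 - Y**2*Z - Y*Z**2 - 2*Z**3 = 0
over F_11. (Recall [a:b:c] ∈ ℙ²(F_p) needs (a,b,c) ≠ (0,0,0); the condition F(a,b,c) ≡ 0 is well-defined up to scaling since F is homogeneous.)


F(0,4,0) ≡ 9 (mod 11); P is NOT on the curve.

Evaluate F(0, 4, 0) term-by-term (mod 11).
  -2*X**3 ↦ -2·0·1·1 = 0
  -2*X**2*Y ↦ -2·0·4·1 = 0
  3*X**2*Z ↦ 3·0·1·0 = 0
  -X*Y**2 ↦ -1·0·16·1 = 0
  X*Y*Z ↦ 1·0·4·0 = 0
  X*Z**2 ↦ 1·0·1·0 = 0
  Y**3 ↦ 1·1·64·1 = 64
  -Y**2*Z ↦ -1·1·16·0 = 0
  -Y*Z**2 ↦ -1·1·4·0 = 0
  -2*Z**3 ↦ -2·1·1·0 = 0
Sum: F(0, 4, 0) = (0) + (0) + (0) + (0) + (0) + (0) + (64) + (0) + (0) + (0) = 64.
Reducing mod 11: 64 ≡ 9 (mod 11).
Since F(a, b, c) ≡ 9 ≠ 0 (mod 11), P does NOT lie on the curve.


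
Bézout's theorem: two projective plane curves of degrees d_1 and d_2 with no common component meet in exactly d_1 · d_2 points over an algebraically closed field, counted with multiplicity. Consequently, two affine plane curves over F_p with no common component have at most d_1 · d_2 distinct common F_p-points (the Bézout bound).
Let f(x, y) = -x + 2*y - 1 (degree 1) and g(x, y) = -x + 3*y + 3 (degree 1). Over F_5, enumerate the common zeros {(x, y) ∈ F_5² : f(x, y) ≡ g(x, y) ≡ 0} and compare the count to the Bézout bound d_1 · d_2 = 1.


Common zeros: {(1, 1)}; count = 1; Bézout bound = 1.

deg(f) = 1, deg(g) = 1, so Bézout bound = 1.
Scan x ∈ F_5. For each x, list the y ∈ F_5 with f(x, y) ≡ 0 and those with g(x, y) ≡ 0 (mod 5); the common zeros in that column are the intersection.
  x = 0: f ≡ 0 at y ∈ {3}; g ≡ 0 at y ∈ {4}; common: ∅.
  x = 1: f ≡ 0 at y ∈ {1}; g ≡ 0 at y ∈ {1}; common: {1}.
  x = 2: f ≡ 0 at y ∈ {4}; g ≡ 0 at y ∈ {3}; common: ∅.
  x = 3: f ≡ 0 at y ∈ {2}; g ≡ 0 at y ∈ {0}; common: ∅.
  x = 4: f ≡ 0 at y ∈ {0}; g ≡ 0 at y ∈ {2}; common: ∅.
Collecting: common zeros = {(1, 1)}, so the count is 1.
Comparison with the Bézout bound: 1 ≤ 1 = deg(f)·deg(g), as expected for curves with no common component (the bound is attained).


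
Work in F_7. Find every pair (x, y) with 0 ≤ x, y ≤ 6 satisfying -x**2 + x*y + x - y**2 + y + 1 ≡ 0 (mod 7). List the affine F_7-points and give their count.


Affine F_7-points: {(1, 4), (1, 5), (4, 1), (4, 4), (5, 1), (5, 5)}; count = 6.

For each of the 49 pairs (x, y) ∈ F_7², evaluate f(x, y) mod 7. Record the zeros.
  x = 0: [0↦1, 1↦1, 2↦6, 3↦2, 4↦3, 5↦2, 6↦6]  zeros at y ∈ ∅
  x = 1: [0↦1, 1↦2, 2↦1, 3↦5, 4↦0, 5↦0, 6↦5]  zeros at y ∈ {4, 5}
  x = 2: [0↦6, 1↦1, 2↦1, 3↦6, 4↦2, 5↦3, 6↦2]  zeros at y ∈ ∅
  x = 3: [0↦2, 1↦5, 2↦6, 3↦5, 4↦2, 5↦4, 6↦4]  zeros at y ∈ ∅
  x = 4: [0↦3, 1↦0, 2↦2, 3↦2, 4↦0, 5↦3, 6↦4]  zeros at y ∈ {1, 4}
  x = 5: [0↦2, 1↦0, 2↦3, 3↦4, 4↦3, 5↦0, 6↦2]  zeros at y ∈ {1, 5}
  x = 6: [0↦6, 1↦5, 2↦2, 3↦4, 4↦4, 5↦2, 6↦5]  zeros at y ∈ ∅
Collecting zeros: affine points = {(1, 4), (1, 5), (4, 1), (4, 4), (5, 1), (5, 5)}.
Total count |C(F_7)_aff| = 6.


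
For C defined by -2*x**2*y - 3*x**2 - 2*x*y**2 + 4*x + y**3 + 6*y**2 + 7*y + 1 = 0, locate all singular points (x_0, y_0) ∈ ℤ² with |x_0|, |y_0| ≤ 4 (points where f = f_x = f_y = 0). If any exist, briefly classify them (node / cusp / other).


Singular points: {(1, -1)}; classification: node.

Compute partial derivatives:
  f_x = -4*x*y - 6*x - 2*y**2 + 4.
  f_y = -2*x**2 - 4*x*y + 3*y**2 + 12*y + 7.
Scan x_0 ∈ {−4, ..., 4}. For each x_0, f_y(x_0, y) is a polynomial in y; find its integer roots y ∈ {−4, ..., 4}, then test f_x and f at those candidates.
  x = -4: f_y(-4, y) = 3*y**2 + 28*y - 25; no integer root y with |y| ≤ 4.
  x = -3: f_y(-3, y) = 3*y**2 + 24*y - 11; no integer root y with |y| ≤ 4.
  x = -2: f_y(-2, y) = 3*y**2 + 20*y - 1; no integer root y with |y| ≤ 4.
  x = -1: f_y(-1, y) = 3*y**2 + 16*y + 5; no integer root y with |y| ≤ 4.
  x = 0: f_y(0, y) = 3*y**2 + 12*y + 7; no integer root y with |y| ≤ 4.
  x = 1: f_y(1, y) = 3*y**2 + 8*y + 5; vanishes at y ∈ {-1}. (1, -1): f_x = 0, f = 0 — SINGULAR.
  x = 2: f_y(2, y) = 3*y**2 + 4*y - 1; no integer root y with |y| ≤ 4.
  x = 3: f_y(3, y) = 3*y**2 - 11; no integer root y with |y| ≤ 4.
  x = 4: f_y(4, y) = 3*y**2 - 4*y - 25; no integer root y with |y| ≤ 4.
Only singular point on the grid: (1, -1).
Classify: substitute x = 1 + u, y = -1 + v and expand: f = -2*u**2*v - u**2 - 2*u*v**2 + v**3 + v**2.
No constant or linear terms (consistent with a singular point). Quadratic part: -u**2 + v**2. Cubic part: -2*u**2*v - 2*u*v**2 + v**3.
The quadratic part v**2 - u**2 = (v − u)(v + u) splits into two distinct linear factors, so there are two distinct tangent lines y − -1 = ±(x − 1) — this is a node (ordinary double point).
Classification: node.


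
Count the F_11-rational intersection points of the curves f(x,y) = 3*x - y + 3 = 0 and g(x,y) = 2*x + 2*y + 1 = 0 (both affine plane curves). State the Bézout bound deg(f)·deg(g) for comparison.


Common zeros: {(6, 10)}; count = 1; Bézout bound = 1.

deg(f) = 1, deg(g) = 1, so Bézout bound = 1.
Scan x ∈ F_11. For each x, list the y ∈ F_11 with f(x, y) ≡ 0 and those with g(x, y) ≡ 0 (mod 11); the common zeros in that column are the intersection.
  x = 0: f ≡ 0 at y ∈ {3}; g ≡ 0 at y ∈ {5}; common: ∅.
  x = 1: f ≡ 0 at y ∈ {6}; g ≡ 0 at y ∈ {4}; common: ∅.
  x = 2: f ≡ 0 at y ∈ {9}; g ≡ 0 at y ∈ {3}; common: ∅.
  x = 3: f ≡ 0 at y ∈ {1}; g ≡ 0 at y ∈ {2}; common: ∅.
  x = 4: f ≡ 0 at y ∈ {4}; g ≡ 0 at y ∈ {1}; common: ∅.
  x = 5: f ≡ 0 at y ∈ {7}; g ≡ 0 at y ∈ {0}; common: ∅.
  x = 6: f ≡ 0 at y ∈ {10}; g ≡ 0 at y ∈ {10}; common: {10}.
  x = 7: f ≡ 0 at y ∈ {2}; g ≡ 0 at y ∈ {9}; common: ∅.
  x = 8: f ≡ 0 at y ∈ {5}; g ≡ 0 at y ∈ {8}; common: ∅.
  x = 9: f ≡ 0 at y ∈ {8}; g ≡ 0 at y ∈ {7}; common: ∅.
  x = 10: f ≡ 0 at y ∈ {0}; g ≡ 0 at y ∈ {6}; common: ∅.
Collecting: common zeros = {(6, 10)}, so the count is 1.
Comparison with the Bézout bound: 1 ≤ 1 = deg(f)·deg(g), as expected for curves with no common component (the bound is attained).


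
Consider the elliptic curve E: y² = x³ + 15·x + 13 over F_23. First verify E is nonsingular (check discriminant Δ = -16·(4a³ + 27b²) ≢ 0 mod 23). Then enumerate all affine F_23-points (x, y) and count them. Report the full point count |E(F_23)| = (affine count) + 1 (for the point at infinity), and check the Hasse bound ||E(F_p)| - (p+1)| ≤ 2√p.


Affine points = {(0, 6), (0, 17), (1, 11), (1, 12), (3, 4), (3, 19), (5, 11), (5, 12), (7, 1), (7, 22), (8, 1), (8, 22), (9, 7), (9, 16), (10, 6), (10, 17), (12, 9), (12, 14), (13, 6), (13, 17), (14, 0), (15, 5), (15, 18), (16, 5), (16, 18), (17, 11), (17, 12), (19, 2), (19, 21)}; affine count = 29; |E(F_23)| = 30.

Discriminant check: Δ ∝ 4a³ + 27b² = 4·15³ + 27·13² = 4·3375 + 27·169 ≡ 8 (mod 23). Nonzero ⇒ E is nonsingular.
For each x ∈ F_23, compute rhs = x³ + 15·x + 13 mod 23, then count y ∈ F_23 with y² ≡ rhs.
  x = 0: rhs = 13, matching y values: 6, 17 (2 points).
  x = 1: rhs = 6, matching y values: 11, 12 (2 points).
  x = 2: rhs = 5, matching y values: none (0 points).
  x = 3: rhs = 16, matching y values: 4, 19 (2 points).
  x = 4: rhs = 22, matching y values: none (0 points).
  x = 5: rhs = 6, matching y values: 11, 12 (2 points).
  x = 6: rhs = 20, matching y values: none (0 points).
  x = 7: rhs = 1, matching y values: 1, 22 (2 points).
  x = 8: rhs = 1, matching y values: 1, 22 (2 points).
  x = 9: rhs = 3, matching y values: 7, 16 (2 points).
  x = 10: rhs = 13, matching y values: 6, 17 (2 points).
  x = 11: rhs = 14, matching y values: none (0 points).
  x = 12: rhs = 12, matching y values: 9, 14 (2 points).
  x = 13: rhs = 13, matching y values: 6, 17 (2 points).
  x = 14: rhs = 0, matching y values: 0 (1 points).
  x = 15: rhs = 2, matching y values: 5, 18 (2 points).
  x = 16: rhs = 2, matching y values: 5, 18 (2 points).
  x = 17: rhs = 6, matching y values: 11, 12 (2 points).
  x = 18: rhs = 20, matching y values: none (0 points).
  x = 19: rhs = 4, matching y values: 2, 21 (2 points).
  x = 20: rhs = 10, matching y values: none (0 points).
  x = 21: rhs = 21, matching y values: none (0 points).
  x = 22: rhs = 20, matching y values: none (0 points).
Total affine count: 29.
Full point count |E(F_23)| = 29 + 1 = 30.
Hasse bound: |30 − (23+1)| = |6| = 6 ≤ 2√23 ≈ 9.5917 ✓.


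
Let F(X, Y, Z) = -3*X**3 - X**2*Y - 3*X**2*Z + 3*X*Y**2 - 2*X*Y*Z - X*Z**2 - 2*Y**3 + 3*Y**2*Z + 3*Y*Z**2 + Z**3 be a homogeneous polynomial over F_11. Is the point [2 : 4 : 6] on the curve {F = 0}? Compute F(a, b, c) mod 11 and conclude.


F(2,4,6) ≡ 8 (mod 11); P is NOT on the curve.

Evaluate F(2, 4, 6) term-by-term (mod 11).
  -3*X**3 ↦ -3·8·1·1 = -24
  -X**2*Y ↦ -1·4·4·1 = -16
  -3*X**2*Z ↦ -3·4·1·6 = -72
  3*X*Y**2 ↦ 3·2·16·1 = 96
  -2*X*Y*Z ↦ -2·2·4·6 = -96
  -X*Z**2 ↦ -1·2·1·36 = -72
  -2*Y**3 ↦ -2·1·64·1 = -128
  3*Y**2*Z ↦ 3·1·16·6 = 288
  3*Y*Z**2 ↦ 3·1·4·36 = 432
  Z**3 ↦ 1·1·1·216 = 216
Sum: F(2, 4, 6) = (-24) + (-16) + (-72) + (96) + (-96) + (-72) + (-128) + (288) + (432) + (216) = 624.
Reducing mod 11: 624 ≡ 8 (mod 11).
Since F(a, b, c) ≡ 8 ≠ 0 (mod 11), P does NOT lie on the curve.


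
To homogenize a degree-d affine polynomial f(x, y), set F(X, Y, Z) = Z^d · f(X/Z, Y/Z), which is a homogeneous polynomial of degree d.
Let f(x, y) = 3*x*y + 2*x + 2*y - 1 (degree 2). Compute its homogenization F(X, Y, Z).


F(X, Y, Z) = 3*X*Y + 2*X*Z + 2*Y*Z - Z**2

deg(f) = 2.
Substitute x = X/Z, y = Y/Z into f, then multiply by Z^2.
  monomial 3·x^1·y^1 ↦ 3·X^1·Y^1·Z^0.
  monomial 2·x^1·y^0 ↦ 2·X^1·Y^0·Z^1.
  monomial 2·x^0·y^1 ↦ 2·X^0·Y^1·Z^1.
  monomial -1·x^0·y^0 ↦ -1·X^0·Y^0·Z^2.
Collecting: F(X, Y, Z) = 3*X*Y + 2*X*Z + 2*Y*Z - Z**2.


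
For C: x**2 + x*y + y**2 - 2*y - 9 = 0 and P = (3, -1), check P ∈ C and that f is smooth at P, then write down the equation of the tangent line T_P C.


Tangent line at P: 5*x - y - 16 = 0.

Step 1: f(3, -1) = 0, so P lies on C.
Step 2: partial derivatives
  f_x(x, y) = 2*x + y, f_y(x, y) = x + 2*y - 2.
  f_x(P) = 5, f_y(P) = -1 (gradient nonzero, so P is smooth).
Step 3: tangent line at P: 5·(x − 3) + -1·(y − -1) = 0.
Expanding: 5*x - y - 16 = 0.


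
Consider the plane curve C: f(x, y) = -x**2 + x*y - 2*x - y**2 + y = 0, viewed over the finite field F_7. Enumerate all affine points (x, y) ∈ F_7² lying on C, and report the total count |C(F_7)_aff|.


Affine F_7-points: {(0, 0), (0, 1), (5, 0), (5, 6), (6, 1), (6, 6)}; count = 6.

For each of the 49 pairs (x, y) ∈ F_7², evaluate f(x, y) mod 7. Record the zeros.
  x = 0: [0↦0, 1↦0, 2↦5, 3↦1, 4↦2, 5↦1, 6↦5]  zeros at y ∈ {0, 1}
  x = 1: [0↦4, 1↦5, 2↦4, 3↦1, 4↦3, 5↦3, 6↦1]  zeros at y ∈ ∅
  x = 2: [0↦6, 1↦1, 2↦1, 3↦6, 4↦2, 5↦3, 6↦2]  zeros at y ∈ ∅
  x = 3: [0↦6, 1↦2, 2↦3, 3↦2, 4↦6, 5↦1, 6↦1]  zeros at y ∈ ∅
  x = 4: [0↦4, 1↦1, 2↦3, 3↦3, 4↦1, 5↦4, 6↦5]  zeros at y ∈ ∅
  x = 5: [0↦0, 1↦5, 2↦1, 3↦2, 4↦1, 5↦5, 6↦0]  zeros at y ∈ {0, 6}
  x = 6: [0↦1, 1↦0, 2↦4, 3↦6, 4↦6, 5↦4, 6↦0]  zeros at y ∈ {1, 6}
Collecting zeros: affine points = {(0, 0), (0, 1), (5, 0), (5, 6), (6, 1), (6, 6)}.
Total count |C(F_7)_aff| = 6.


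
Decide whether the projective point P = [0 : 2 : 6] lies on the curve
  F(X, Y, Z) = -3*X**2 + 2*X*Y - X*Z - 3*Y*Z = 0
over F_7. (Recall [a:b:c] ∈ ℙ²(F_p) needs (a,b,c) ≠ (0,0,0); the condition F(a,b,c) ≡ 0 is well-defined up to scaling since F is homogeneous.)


F(0,2,6) ≡ 6 (mod 7); P is NOT on the curve.

Evaluate F(0, 2, 6) term-by-term (mod 7).
  -3*X**2 ↦ -3·0·1·1 = 0
  2*X*Y ↦ 2·0·2·1 = 0
  -X*Z ↦ -1·0·1·6 = 0
  -3*Y*Z ↦ -3·1·2·6 = -36
Sum: F(0, 2, 6) = (0) + (0) + (0) + (-36) = -36.
Reducing mod 7: -36 ≡ 6 (mod 7).
Since F(a, b, c) ≡ 6 ≠ 0 (mod 7), P does NOT lie on the curve.


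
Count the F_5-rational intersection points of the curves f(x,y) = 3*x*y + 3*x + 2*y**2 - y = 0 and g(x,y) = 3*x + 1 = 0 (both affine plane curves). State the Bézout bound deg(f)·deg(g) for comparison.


Common zeros: ∅; count = 0; Bézout bound = 2.

deg(f) = 2, deg(g) = 1, so Bézout bound = 2.
Scan x ∈ F_5. For each x, list the y ∈ F_5 with f(x, y) ≡ 0 and those with g(x, y) ≡ 0 (mod 5); the common zeros in that column are the intersection.
  x = 0: f ≡ 0 at y ∈ {0, 3}; g ≡ 0 at y ∈ ∅; common: ∅.
  x = 1: f ≡ 0 at y ∈ {2}; g ≡ 0 at y ∈ ∅; common: ∅.
  x = 2: f ≡ 0 at y ∈ ∅; g ≡ 0 at y ∈ ∅; common: ∅.
  x = 3: f ≡ 0 at y ∈ ∅; g ≡ 0 at y ∈ {0, 1, 2, 3, 4}; common: ∅.
  x = 4: f ≡ 0 at y ∈ {1}; g ≡ 0 at y ∈ ∅; common: ∅.
Collecting: common zeros = ∅, so the count is 0.
Comparison with the Bézout bound: 0 ≤ 2 = deg(f)·deg(g), as expected for curves with no common component (the affine F_5-count falls short of the bound because intersections may lie at infinity, over extension fields, or carry multiplicity).


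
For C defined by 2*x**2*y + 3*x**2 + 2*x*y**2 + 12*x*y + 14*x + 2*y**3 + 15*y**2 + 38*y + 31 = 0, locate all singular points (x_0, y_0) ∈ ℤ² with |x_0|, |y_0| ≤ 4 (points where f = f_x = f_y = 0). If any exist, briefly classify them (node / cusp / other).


Singular points: {(-1, -2)}; classification: node.

Compute partial derivatives:
  f_x = 4*x*y + 6*x + 2*y**2 + 12*y + 14.
  f_y = 2*x**2 + 4*x*y + 12*x + 6*y**2 + 30*y + 38.
Scan x_0 ∈ {−4, ..., 4}. For each x_0, f_y(x_0, y) is a polynomial in y; find its integer roots y ∈ {−4, ..., 4}, then test f_x and f at those candidates.
  x = -4: f_y(-4, y) = 6*y**2 + 14*y + 22; no integer root y with |y| ≤ 4.
  x = -3: f_y(-3, y) = 6*y**2 + 18*y + 20; no integer root y with |y| ≤ 4.
  x = -2: f_y(-2, y) = 6*y**2 + 22*y + 22; no integer root y with |y| ≤ 4.
  x = -1: f_y(-1, y) = 6*y**2 + 26*y + 28; vanishes at y ∈ {-2}. (-1, -2): f_x = 0, f = 0 — SINGULAR.
  x = 0: f_y(0, y) = 6*y**2 + 30*y + 38; no integer root y with |y| ≤ 4.
  x = 1: f_y(1, y) = 6*y**2 + 34*y + 52; no integer root y with |y| ≤ 4.
  x = 2: f_y(2, y) = 6*y**2 + 38*y + 70; no integer root y with |y| ≤ 4.
  x = 3: f_y(3, y) = 6*y**2 + 42*y + 92; no integer root y with |y| ≤ 4.
  x = 4: f_y(4, y) = 6*y**2 + 46*y + 118; no integer root y with |y| ≤ 4.
Only singular point on the grid: (-1, -2).
Classify: substitute x = -1 + u, y = -2 + v and expand: f = 2*u**2*v - u**2 + 2*u*v**2 + 2*v**3 + v**2.
No constant or linear terms (consistent with a singular point). Quadratic part: -u**2 + v**2. Cubic part: 2*u**2*v + 2*u*v**2 + 2*v**3.
The quadratic part v**2 - u**2 = (v − u)(v + u) splits into two distinct linear factors, so there are two distinct tangent lines y − -2 = ±(x − -1) — this is a node (ordinary double point).
Classification: node.


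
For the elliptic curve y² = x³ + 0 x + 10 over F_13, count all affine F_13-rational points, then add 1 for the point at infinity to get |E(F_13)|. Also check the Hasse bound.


Affine points = {(0, 6), (0, 7), (4, 3), (4, 10), (10, 3), (10, 10), (12, 3), (12, 10)}; affine count = 8; |E(F_13)| = 9.

Discriminant check: Δ ∝ 4a³ + 27b² = 4·0³ + 27·10² = 4·0 + 27·100 ≡ 9 (mod 13). Nonzero ⇒ E is nonsingular.
For each x ∈ F_13, compute rhs = x³ + 0·x + 10 mod 13, then count y ∈ F_13 with y² ≡ rhs.
  x = 0: rhs = 10, matching y values: 6, 7 (2 points).
  x = 1: rhs = 11, matching y values: none (0 points).
  x = 2: rhs = 5, matching y values: none (0 points).
  x = 3: rhs = 11, matching y values: none (0 points).
  x = 4: rhs = 9, matching y values: 3, 10 (2 points).
  x = 5: rhs = 5, matching y values: none (0 points).
  x = 6: rhs = 5, matching y values: none (0 points).
  x = 7: rhs = 2, matching y values: none (0 points).
  x = 8: rhs = 2, matching y values: none (0 points).
  x = 9: rhs = 11, matching y values: none (0 points).
  x = 10: rhs = 9, matching y values: 3, 10 (2 points).
  x = 11: rhs = 2, matching y values: none (0 points).
  x = 12: rhs = 9, matching y values: 3, 10 (2 points).
Total affine count: 8.
Full point count |E(F_13)| = 8 + 1 = 9.
Hasse bound: |9 − (13+1)| = |-5| = 5 ≤ 2√13 ≈ 7.2111 ✓.


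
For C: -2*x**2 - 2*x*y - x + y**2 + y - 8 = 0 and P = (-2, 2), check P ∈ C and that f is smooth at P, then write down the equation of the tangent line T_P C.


Tangent line at P: 3*x + 9*y - 12 = 0.

Step 1: f(-2, 2) = 0, so P lies on C.
Step 2: partial derivatives
  f_x(x, y) = -4*x - 2*y - 1, f_y(x, y) = -2*x + 2*y + 1.
  f_x(P) = 3, f_y(P) = 9 (gradient nonzero, so P is smooth).
Step 3: tangent line at P: 3·(x − -2) + 9·(y − 2) = 0.
Expanding: 3*x + 9*y - 12 = 0.


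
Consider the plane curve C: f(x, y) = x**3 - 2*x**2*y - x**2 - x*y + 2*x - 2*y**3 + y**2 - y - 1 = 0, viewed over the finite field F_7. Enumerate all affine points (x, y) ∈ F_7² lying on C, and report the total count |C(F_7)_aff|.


Affine F_7-points: {(0, 3), (0, 5), (1, 3), (2, 0), (2, 5), (2, 6), (3, 1), (5, 6), (6, 2), (6, 3), (6, 6)}; count = 11.

For each of the 49 pairs (x, y) ∈ F_7², evaluate f(x, y) mod 7. Record the zeros.
  x = 0: [0↦6, 1↦4, 2↦6, 3↦0, 4↦2, 5↦0, 6↦3]  zeros at y ∈ {3, 5}
  x = 1: [0↦1, 1↦3, 2↦2, 3↦0, 4↦6, 5↦1, 6↦1]  zeros at y ∈ {3}
  x = 2: [0↦0, 1↦2, 2↦1, 3↦6, 4↦5, 5↦0, 6↦0]  zeros at y ∈ {0, 5, 6}
  x = 3: [0↦2, 1↦0, 2↦2, 3↦3, 4↦5, 5↦3, 6↦6]  zeros at y ∈ {1}
  x = 4: [0↦6, 1↦3, 2↦4, 3↦4, 4↦5, 5↦2, 6↦4]  zeros at y ∈ ∅
  x = 5: [0↦4, 1↦3, 2↦6, 3↦1, 4↦4, 5↦3, 6↦0]  zeros at y ∈ {6}
  x = 6: [0↦2, 1↦6, 2↦0, 3↦0, 4↦1, 5↦5, 6↦0]  zeros at y ∈ {2, 3, 6}
Collecting zeros: affine points = {(0, 3), (0, 5), (1, 3), (2, 0), (2, 5), (2, 6), (3, 1), (5, 6), (6, 2), (6, 3), (6, 6)}.
Total count |C(F_7)_aff| = 11.


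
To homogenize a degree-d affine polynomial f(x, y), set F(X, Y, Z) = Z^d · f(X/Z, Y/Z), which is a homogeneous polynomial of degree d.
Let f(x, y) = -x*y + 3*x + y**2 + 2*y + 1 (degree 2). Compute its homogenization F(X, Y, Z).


F(X, Y, Z) = -X*Y + 3*X*Z + Y**2 + 2*Y*Z + Z**2

deg(f) = 2.
Substitute x = X/Z, y = Y/Z into f, then multiply by Z^2.
  monomial -1·x^1·y^1 ↦ -1·X^1·Y^1·Z^0.
  monomial 3·x^1·y^0 ↦ 3·X^1·Y^0·Z^1.
  monomial 1·x^0·y^2 ↦ 1·X^0·Y^2·Z^0.
  monomial 2·x^0·y^1 ↦ 2·X^0·Y^1·Z^1.
  monomial 1·x^0·y^0 ↦ 1·X^0·Y^0·Z^2.
Collecting: F(X, Y, Z) = -X*Y + 3*X*Z + Y**2 + 2*Y*Z + Z**2.


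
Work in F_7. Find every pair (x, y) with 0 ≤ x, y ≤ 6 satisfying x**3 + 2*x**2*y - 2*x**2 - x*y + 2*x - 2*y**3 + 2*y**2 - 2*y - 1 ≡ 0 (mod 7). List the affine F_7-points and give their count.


Affine F_7-points: {(0, 4), (1, 0), (2, 1), (2, 3), (2, 4), (3, 0), (5, 0), (6, 4)}; count = 8.

For each of the 49 pairs (x, y) ∈ F_7², evaluate f(x, y) mod 7. Record the zeros.
  x = 0: [0↦6, 1↦4, 2↦1, 3↦6, 4↦0, 5↦6, 6↦5]  zeros at y ∈ {4}
  x = 1: [0↦0, 1↦6, 2↦4, 3↦3, 4↦5, 5↦5, 6↦5]  zeros at y ∈ {0}
  x = 2: [0↦3, 1↦0, 2↦3, 3↦0, 4↦0, 5↦5, 6↦3]  zeros at y ∈ {1, 3, 4}
  x = 3: [0↦0, 1↦6, 2↦4, 3↦3, 4↦5, 5↦5, 6↦5]  zeros at y ∈ {0}
  x = 4: [0↦4, 1↦2, 2↦6, 3↦4, 4↦5, 5↦4, 6↦3]  zeros at y ∈ ∅
  x = 5: [0↦0, 1↦1, 2↦1, 3↦2, 4↦6, 5↦1, 6↦3]  zeros at y ∈ {0}
  x = 6: [0↦1, 1↦2, 2↦2, 3↦3, 4↦0, 5↦2, 6↦4]  zeros at y ∈ {4}
Collecting zeros: affine points = {(0, 4), (1, 0), (2, 1), (2, 3), (2, 4), (3, 0), (5, 0), (6, 4)}.
Total count |C(F_7)_aff| = 8.


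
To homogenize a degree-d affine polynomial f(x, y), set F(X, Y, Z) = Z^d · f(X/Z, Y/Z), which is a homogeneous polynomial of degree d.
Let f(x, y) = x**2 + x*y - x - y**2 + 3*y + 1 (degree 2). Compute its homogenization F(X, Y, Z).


F(X, Y, Z) = X**2 + X*Y - X*Z - Y**2 + 3*Y*Z + Z**2

deg(f) = 2.
Substitute x = X/Z, y = Y/Z into f, then multiply by Z^2.
  monomial 1·x^2·y^0 ↦ 1·X^2·Y^0·Z^0.
  monomial 1·x^1·y^1 ↦ 1·X^1·Y^1·Z^0.
  monomial -1·x^1·y^0 ↦ -1·X^1·Y^0·Z^1.
  monomial -1·x^0·y^2 ↦ -1·X^0·Y^2·Z^0.
  monomial 3·x^0·y^1 ↦ 3·X^0·Y^1·Z^1.
  monomial 1·x^0·y^0 ↦ 1·X^0·Y^0·Z^2.
Collecting: F(X, Y, Z) = X**2 + X*Y - X*Z - Y**2 + 3*Y*Z + Z**2.


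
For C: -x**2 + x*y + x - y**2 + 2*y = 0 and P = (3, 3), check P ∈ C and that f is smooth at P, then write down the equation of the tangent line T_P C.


Tangent line at P: -2*x - y + 9 = 0.

Step 1: f(3, 3) = 0, so P lies on C.
Step 2: partial derivatives
  f_x(x, y) = -2*x + y + 1, f_y(x, y) = x - 2*y + 2.
  f_x(P) = -2, f_y(P) = -1 (gradient nonzero, so P is smooth).
Step 3: tangent line at P: -2·(x − 3) + -1·(y − 3) = 0.
Expanding: -2*x - y + 9 = 0.


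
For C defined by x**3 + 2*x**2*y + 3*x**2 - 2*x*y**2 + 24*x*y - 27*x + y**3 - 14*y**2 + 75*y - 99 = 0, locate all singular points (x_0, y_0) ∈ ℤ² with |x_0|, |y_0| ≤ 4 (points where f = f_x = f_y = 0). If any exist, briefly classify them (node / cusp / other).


Singular points: {(-3, 3)}; classification: cusp.

Compute partial derivatives:
  f_x = 3*x**2 + 4*x*y + 6*x - 2*y**2 + 24*y - 27.
  f_y = 2*x**2 - 4*x*y + 24*x + 3*y**2 - 28*y + 75.
Scan x_0 ∈ {−4, ..., 4}. For each x_0, f_y(x_0, y) is a polynomial in y; find its integer roots y ∈ {−4, ..., 4}, then test f_x and f at those candidates.
  x = -4: f_y(-4, y) = 3*y**2 - 12*y + 11; no integer root y with |y| ≤ 4.
  x = -3: f_y(-3, y) = 3*y**2 - 16*y + 21; vanishes at y ∈ {3}. (-3, 3): f_x = 0, f = 0 — SINGULAR.
  x = -2: f_y(-2, y) = 3*y**2 - 20*y + 35; no integer root y with |y| ≤ 4.
  x = -1: f_y(-1, y) = 3*y**2 - 24*y + 53; no integer root y with |y| ≤ 4.
  x = 0: f_y(0, y) = 3*y**2 - 28*y + 75; no integer root y with |y| ≤ 4.
  x = 1: f_y(1, y) = 3*y**2 - 32*y + 101; no integer root y with |y| ≤ 4.
  x = 2: f_y(2, y) = 3*y**2 - 36*y + 131; no integer root y with |y| ≤ 4.
  x = 3: f_y(3, y) = 3*y**2 - 40*y + 165; no integer root y with |y| ≤ 4.
  x = 4: f_y(4, y) = 3*y**2 - 44*y + 203; no integer root y with |y| ≤ 4.
Only singular point on the grid: (-3, 3).
Classify: substitute x = -3 + u, y = 3 + v and expand: f = u**3 + 2*u**2*v - 2*u*v**2 + v**3 + v**2.
No constant or linear terms (consistent with a singular point). Quadratic part: v**2. Cubic part: u**3 + 2*u**2*v - 2*u*v**2 + v**3.
The quadratic part v**2 is a perfect square, so there is a single (double) tangent line v = 0, i.e. y = 3. Restricting the cubic part to that line (v = 0) leaves u**3 ≠ 0, so f is not divisible by v and the branch is v² ≈ -u**3 to lowest order — this is a cusp.
Classification: cusp.
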